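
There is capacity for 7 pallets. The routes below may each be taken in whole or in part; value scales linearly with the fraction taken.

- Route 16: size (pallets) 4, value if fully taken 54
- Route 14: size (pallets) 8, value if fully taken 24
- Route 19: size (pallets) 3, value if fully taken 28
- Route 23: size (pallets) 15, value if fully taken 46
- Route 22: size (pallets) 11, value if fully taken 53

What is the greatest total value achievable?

Rank by value-to-size ratio: Route 16 54/4≈13.5, Route 19 28/3≈9.33, Route 22 53/11≈4.82, Route 23 46/15≈3.07, Route 14 24/8≈3.
Route 16: take in full, 4 pallets for value 54 — 3 left.
All 3 pallets of Route 19 fit (value 28) — 0 remain.
Total value = 82.

82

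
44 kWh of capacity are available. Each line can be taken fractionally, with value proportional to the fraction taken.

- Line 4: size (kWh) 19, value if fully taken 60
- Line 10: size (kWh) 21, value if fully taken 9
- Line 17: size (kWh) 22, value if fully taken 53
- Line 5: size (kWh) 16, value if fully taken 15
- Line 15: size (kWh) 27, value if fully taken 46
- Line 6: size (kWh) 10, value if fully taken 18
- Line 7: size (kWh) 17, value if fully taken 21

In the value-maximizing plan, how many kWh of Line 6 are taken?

3

Sort by value density: Line 4 60/19≈3.16, Line 17 53/22≈2.41, Line 6 18/10≈1.8, Line 15 46/27≈1.7, Line 7 21/17≈1.24, Line 5 15/16≈0.938, Line 10 9/21≈0.429.
All 19 kWh of Line 4 fit (value 60) ; 25 remain.
Take all of Line 17 (22 kWh, value 53) ; 3 kWh left.
Fill the last 3 kWh with part of Line 6: 3/10 of it earns 5.4.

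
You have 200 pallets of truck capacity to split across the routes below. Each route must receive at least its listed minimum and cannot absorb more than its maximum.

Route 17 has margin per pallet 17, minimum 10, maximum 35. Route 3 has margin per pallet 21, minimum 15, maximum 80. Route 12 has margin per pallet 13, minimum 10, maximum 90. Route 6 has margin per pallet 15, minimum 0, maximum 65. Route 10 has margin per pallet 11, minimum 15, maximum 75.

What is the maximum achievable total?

3470

Meeting every minimum uses 10+15+10+0+15 = 50 pallets, leaving 150.
Order the routes by margin per pallet: Route 3 21 > Route 17 17 > Route 6 15 > Route 12 13 > Route 10 11.
Route 3 takes 65 more to reach its cap of 80 — 85 left.
Give Route 17 25 more to hit its cap of 35 — 60 left.
Only 60 left; Route 6 takes them to reach 60.
Total = 17×35 + 21×80 + 13×10 + 15×60 + 11×15 = 3470.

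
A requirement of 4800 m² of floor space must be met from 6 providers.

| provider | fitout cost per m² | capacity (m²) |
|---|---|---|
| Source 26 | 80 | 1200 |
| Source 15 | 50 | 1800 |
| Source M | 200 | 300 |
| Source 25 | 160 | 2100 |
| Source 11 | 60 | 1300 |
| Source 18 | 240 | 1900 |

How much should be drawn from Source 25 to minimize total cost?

500

Use providers in increasing cost order.
Take 1800 from Source 15 at 50 → need 3000 more.
Source 11 at 60: take all 1300 m² → 1700 still needed.
Source 26 at 80: take all 1200 m² → 500 still needed.
Source 25 (160): take the remaining 500 → done.
Source M, Source 18: unused.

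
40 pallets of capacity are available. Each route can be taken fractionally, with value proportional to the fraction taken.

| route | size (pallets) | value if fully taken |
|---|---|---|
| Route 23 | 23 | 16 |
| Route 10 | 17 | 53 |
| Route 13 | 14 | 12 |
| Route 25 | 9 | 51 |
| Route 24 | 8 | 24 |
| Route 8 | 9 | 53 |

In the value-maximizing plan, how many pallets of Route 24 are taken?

Rank by value-to-size ratio: Route 8 53/9≈5.89, Route 25 51/9≈5.67, Route 10 53/17≈3.12, Route 24 24/8≈3, Route 13 12/14≈0.857, Route 23 16/23≈0.696.
Route 8: take in full, 9 pallets for value 53 → 31 left.
Take all of Route 25 (9 pallets, value 51) → 22 pallets left.
Route 10: take in full, 17 pallets for value 53 → 5 left.
5 pallets left: a 5/8 share of Route 24 gives 24×5/8 = 15.

5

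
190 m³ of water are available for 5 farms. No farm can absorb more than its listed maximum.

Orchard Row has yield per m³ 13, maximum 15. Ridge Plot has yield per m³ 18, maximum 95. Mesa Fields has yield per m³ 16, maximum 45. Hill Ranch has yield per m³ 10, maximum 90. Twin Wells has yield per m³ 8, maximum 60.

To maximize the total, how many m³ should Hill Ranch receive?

35

Rank by yield per m³: Ridge Plot 18 > Mesa Fields 16 > Orchard Row 13 > Hill Ranch 10 > Twin Wells 8.
Ridge Plot takes 95 to reach its cap of 95 — 95 left.
Mesa Fields takes 45 to reach its cap of 45 — 50 left.
Orchard Row takes 15 to reach its cap of 15 — 35 left.
Hill Ranch has room for 90 but only 35 remain, so it gets 35.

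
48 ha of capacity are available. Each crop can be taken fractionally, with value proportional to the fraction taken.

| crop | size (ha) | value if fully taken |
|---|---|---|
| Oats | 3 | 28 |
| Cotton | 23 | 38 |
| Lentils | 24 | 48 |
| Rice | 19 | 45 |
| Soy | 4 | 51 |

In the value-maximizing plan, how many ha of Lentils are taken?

Rank by value-to-size ratio: Soy 51/4≈12.8, Oats 28/3≈9.33, Rice 45/19≈2.37, Lentils 48/24≈2, Cotton 38/23≈1.65.
Soy: take in full, 4 ha for value 51 — 44 left.
Oats: take in full, 3 ha for value 28 — 41 left.
Take all of Rice (19 ha, value 45) — 22 ha left.
Fill the last 22 ha with part of Lentils: 22/24 of it earns 44.

22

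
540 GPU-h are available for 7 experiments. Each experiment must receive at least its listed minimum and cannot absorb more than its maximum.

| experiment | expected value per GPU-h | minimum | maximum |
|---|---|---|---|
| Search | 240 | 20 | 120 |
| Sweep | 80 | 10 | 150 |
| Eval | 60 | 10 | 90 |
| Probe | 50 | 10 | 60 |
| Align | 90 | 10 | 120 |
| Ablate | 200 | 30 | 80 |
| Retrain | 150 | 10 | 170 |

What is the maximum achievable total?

84600

Meeting every minimum uses 20+10+10+10+10+30+10 = 100 GPU-h, leaving 440.
Order the experiments by expected value per GPU-h: Search 240 > Ablate 200 > Retrain 150 > Align 90 > Sweep 80 > Eval 60 > Probe 50.
Search takes 100 more to reach its cap of 120 — 340 left.
Ablate takes 50 more to reach its cap of 80 — 290 left.
Retrain: +160 to 170 (cap) — 130 left.
Give Align 110 more to hit its cap of 120 — 20 left.
Sweep: +20 (room for 140) → 30. Pool exhausted.
Total = 240×120 + 80×30 + 60×10 + 50×10 + 90×120 + 200×80 + 150×170 = 84600.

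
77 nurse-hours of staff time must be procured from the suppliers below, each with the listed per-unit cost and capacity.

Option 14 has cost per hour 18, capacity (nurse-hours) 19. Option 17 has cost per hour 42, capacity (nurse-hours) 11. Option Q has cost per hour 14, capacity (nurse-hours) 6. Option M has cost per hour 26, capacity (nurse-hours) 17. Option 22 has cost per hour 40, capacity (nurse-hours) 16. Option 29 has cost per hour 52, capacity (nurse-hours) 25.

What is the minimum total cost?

2386

Fill from the cheapest supplier first.
Take 6 from Option Q at 14 ; need 71 more.
Take 19 from Option 14 at 18 ; need 52 more.
Option M at 26: take all 17 nurse-hours ; 35 still needed.
Take 16 from Option 22 at 40 ; need 19 more.
Option 17 at 42: take all 11 nurse-hours ; 8 still needed.
Take 8 from Option 29 at 52 to finish.
Cost = 6×14 + 19×18 + 17×26 + 16×40 + 11×42 + 8×52 = 2386.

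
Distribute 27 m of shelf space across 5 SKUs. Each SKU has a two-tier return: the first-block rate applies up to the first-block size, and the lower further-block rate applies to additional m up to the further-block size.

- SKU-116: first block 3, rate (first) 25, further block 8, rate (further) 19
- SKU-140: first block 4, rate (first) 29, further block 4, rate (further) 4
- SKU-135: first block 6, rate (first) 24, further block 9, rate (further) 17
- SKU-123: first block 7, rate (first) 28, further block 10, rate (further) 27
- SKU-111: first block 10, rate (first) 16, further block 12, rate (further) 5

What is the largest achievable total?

Treat each block as its own option and order by rate: SKU-140/tier1 29 > SKU-123/tier1 28 > SKU-123/tier2 27 > SKU-116/tier1 25 > SKU-135/tier1 24 > SKU-116/tier2 19 > SKU-135/tier2 17 > SKU-111/tier1 16 > SKU-111/tier2 5 > SKU-140/tier2 4.
SKU-140/tier1 (29): +4 → 23 left.
SKU-123/tier1 (28): +7 → 16 left.
SKU-123/tier2 (27): +10 → 6 left.
SKU-116 tier1 at 25: fill all 3 → 3 left.
SKU-135/tier1: +3 of 6 at 24; pool empty.
Total = 29×4 + 28×7 + 27×10 + 25×3 + 24×3 = 729.

729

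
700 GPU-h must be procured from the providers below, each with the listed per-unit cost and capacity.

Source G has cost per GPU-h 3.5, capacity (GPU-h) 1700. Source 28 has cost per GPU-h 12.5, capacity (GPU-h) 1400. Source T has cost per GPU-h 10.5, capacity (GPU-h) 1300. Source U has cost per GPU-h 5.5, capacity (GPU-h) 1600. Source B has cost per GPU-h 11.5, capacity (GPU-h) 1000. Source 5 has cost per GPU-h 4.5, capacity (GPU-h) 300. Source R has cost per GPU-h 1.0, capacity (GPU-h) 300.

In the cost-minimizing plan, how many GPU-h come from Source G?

Cheapest first:
Source R at 1.0: take all 300 GPU-h → 400 still needed.
Take 400 from Source G at 3.5 to finish.
Source 5, Source U, Source T, Source B, Source 28: unused.

400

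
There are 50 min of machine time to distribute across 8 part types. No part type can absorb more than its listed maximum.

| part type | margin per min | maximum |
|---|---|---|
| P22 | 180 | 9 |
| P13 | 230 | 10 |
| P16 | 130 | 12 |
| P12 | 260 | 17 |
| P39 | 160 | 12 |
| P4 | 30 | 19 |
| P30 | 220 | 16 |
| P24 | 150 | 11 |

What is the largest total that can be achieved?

Order the part types by margin per min: P12 260 > P13 230 > P30 220 > P22 180 > P39 160 > P24 150 > P16 130 > P4 30.
Give P12 17 to hit its cap of 17 ; 33 left.
Give P13 10 to hit its cap of 10 ; 23 left.
Give P30 16 to hit its cap of 16 ; 7 left.
Only 7 left; P22 takes them to reach 7.
Total = 180×7 + 230×10 + 260×17 + 220×16 = 11500.

11500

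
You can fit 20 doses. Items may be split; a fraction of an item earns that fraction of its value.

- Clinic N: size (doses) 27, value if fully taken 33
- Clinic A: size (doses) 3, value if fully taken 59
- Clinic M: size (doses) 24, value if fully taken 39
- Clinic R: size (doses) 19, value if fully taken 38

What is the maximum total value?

Best value per unit of size first: Clinic A 59/3≈19.7, Clinic R 38/19≈2, Clinic M 39/24≈1.62, Clinic N 33/27≈1.22.
Clinic A: take in full, 3 doses for value 59 → 17 left.
Only 17 doses remain; take 17/19 of Clinic R for value 38×17/19 = 34.
Total value = 93.

93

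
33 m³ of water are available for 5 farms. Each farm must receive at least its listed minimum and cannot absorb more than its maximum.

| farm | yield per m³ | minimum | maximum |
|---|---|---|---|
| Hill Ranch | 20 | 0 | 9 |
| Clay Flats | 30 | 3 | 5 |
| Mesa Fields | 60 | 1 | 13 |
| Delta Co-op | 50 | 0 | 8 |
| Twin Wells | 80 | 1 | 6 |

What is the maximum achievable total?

1830

Meeting every minimum uses 0+3+1+0+1 = 5 m³, leaving 28.
Rank by yield per m³: Twin Wells 80 > Mesa Fields 60 > Delta Co-op 50 > Clay Flats 30 > Hill Ranch 20.
Give Twin Wells 5 more to hit its cap of 6 — 23 left.
Mesa Fields: +12 to 13 (cap) — 11 left.
Give Delta Co-op 8 more to hit its cap of 8 — 3 left.
Clay Flats: +2 to 5 (cap) — 1 left.
Hill Ranch has room for 9 more but only 1 remain, so it gets 1.
Total = 20×1 + 30×5 + 60×13 + 50×8 + 80×6 = 1830.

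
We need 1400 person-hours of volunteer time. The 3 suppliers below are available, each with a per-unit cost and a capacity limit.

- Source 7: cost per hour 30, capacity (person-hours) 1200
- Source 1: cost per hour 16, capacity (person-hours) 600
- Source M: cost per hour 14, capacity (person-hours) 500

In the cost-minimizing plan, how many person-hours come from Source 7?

300

Fill from the cheapest supplier first.
Take 500 from Source M at 14 → need 900 more.
Source 1 at 16: take all 600 person-hours → 300 still needed.
Take 300 from Source 7 at 30 to finish.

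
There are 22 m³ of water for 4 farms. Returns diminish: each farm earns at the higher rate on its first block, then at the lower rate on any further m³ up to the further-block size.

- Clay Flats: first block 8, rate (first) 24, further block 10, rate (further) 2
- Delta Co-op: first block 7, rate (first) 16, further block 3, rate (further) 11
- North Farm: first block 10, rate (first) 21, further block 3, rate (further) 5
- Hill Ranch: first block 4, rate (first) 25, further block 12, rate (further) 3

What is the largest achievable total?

Treat each block as its own option and order by rate: Hill Ranch/tier1 25 > Clay Flats/tier1 24 > North Farm/tier1 21 > Delta Co-op/tier1 16 > Delta Co-op/tier2 11 > North Farm/tier2 5 > Hill Ranch/tier2 3 > Clay Flats/tier2 2.
Hill Ranch tier1 at 25: fill all 4 → 18 left.
Clay Flats/tier1 (24): +8 → 10 left.
North Farm/tier1 (21): +10 → 0 left.
Total = 25×4 + 24×8 + 21×10 = 502.

502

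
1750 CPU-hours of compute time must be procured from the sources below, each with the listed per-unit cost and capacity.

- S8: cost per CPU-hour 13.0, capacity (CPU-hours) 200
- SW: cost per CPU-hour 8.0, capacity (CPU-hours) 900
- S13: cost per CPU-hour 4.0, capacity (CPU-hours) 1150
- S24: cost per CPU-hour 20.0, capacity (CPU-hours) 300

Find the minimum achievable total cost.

Use sources in increasing cost order.
Take 1150 from S13 at 4.0 ; need 600 more.
SW (8.0): take the remaining 600 ; done.
S8, S24: unused.
Cost = 1150×4.0 + 600×8.0 = 9400.

9400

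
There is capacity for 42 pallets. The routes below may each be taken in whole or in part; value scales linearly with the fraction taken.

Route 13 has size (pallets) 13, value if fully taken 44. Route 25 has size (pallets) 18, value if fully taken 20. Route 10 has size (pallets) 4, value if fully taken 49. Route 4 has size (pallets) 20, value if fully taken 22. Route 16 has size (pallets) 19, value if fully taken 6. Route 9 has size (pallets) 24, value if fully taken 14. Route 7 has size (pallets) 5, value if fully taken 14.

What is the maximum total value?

Rank by value-to-size ratio: Route 10 49/4≈12.2, Route 13 44/13≈3.38, Route 7 14/5≈2.8, Route 25 20/18≈1.11, Route 4 22/20≈1.1, Route 9 14/24≈0.583, Route 16 6/19≈0.316.
Take all of Route 10 (4 pallets, value 49) → 38 pallets left.
All 13 pallets of Route 13 fit (value 44) → 25 remain.
All 5 pallets of Route 7 fit (value 14) → 20 remain.
All 18 pallets of Route 25 fit (value 20) → 2 remain.
Only 2 pallets remain; take 2/20 of Route 4 for value 22×2/20 = 2.2.
Total value = 129.2.

129.2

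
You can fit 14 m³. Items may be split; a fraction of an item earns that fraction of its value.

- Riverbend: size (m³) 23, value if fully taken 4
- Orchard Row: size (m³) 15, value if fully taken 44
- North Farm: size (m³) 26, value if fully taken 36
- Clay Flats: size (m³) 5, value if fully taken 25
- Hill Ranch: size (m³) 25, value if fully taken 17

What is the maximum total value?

Rank by value-to-size ratio: Clay Flats 25/5≈5, Orchard Row 44/15≈2.93, North Farm 36/26≈1.38, Hill Ranch 17/25≈0.68, Riverbend 4/23≈0.174.
All 5 m³ of Clay Flats fit (value 25) — 9 remain.
Only 9 m³ remain; take 9/15 of Orchard Row for value 44×9/15 = 26.4.
Total value = 51.4.

51.4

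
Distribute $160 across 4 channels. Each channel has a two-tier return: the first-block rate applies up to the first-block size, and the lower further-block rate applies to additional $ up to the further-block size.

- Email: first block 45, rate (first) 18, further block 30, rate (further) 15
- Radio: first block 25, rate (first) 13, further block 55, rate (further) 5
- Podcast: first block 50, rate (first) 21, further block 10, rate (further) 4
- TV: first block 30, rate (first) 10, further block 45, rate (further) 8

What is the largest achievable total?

Treat each block as its own option and order by rate: Podcast/tier1 21 > Email/tier1 18 > Email/tier2 15 > Radio/tier1 13 > TV/tier1 10 > TV/tier2 8 > Radio/tier2 5 > Podcast/tier2 4.
Fill Podcast tier1 block (50 at 21) → 110 left.
Email/tier1 (18): +45 → 65 left.
Email/tier2 (15): +30 → 35 left.
Radio/tier1 (13): +25 → 10 left.
TV/tier1: +10 of 30 at 10; pool empty.
Total = 21×50 + 18×45 + 15×30 + 13×25 + 10×10 = 2735.

2735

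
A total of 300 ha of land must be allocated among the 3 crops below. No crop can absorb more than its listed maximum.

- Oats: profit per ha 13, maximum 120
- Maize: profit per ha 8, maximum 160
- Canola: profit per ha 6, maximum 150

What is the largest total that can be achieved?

2960

Order the crops by profit per ha: Oats 13 > Maize 8 > Canola 6.
Give Oats 120 to hit its cap of 120 → 180 left.
Give Maize 160 to hit its cap of 160 → 20 left.
Only 20 left; Canola takes them to reach 20.
Total = 13×120 + 8×160 + 6×20 = 2960.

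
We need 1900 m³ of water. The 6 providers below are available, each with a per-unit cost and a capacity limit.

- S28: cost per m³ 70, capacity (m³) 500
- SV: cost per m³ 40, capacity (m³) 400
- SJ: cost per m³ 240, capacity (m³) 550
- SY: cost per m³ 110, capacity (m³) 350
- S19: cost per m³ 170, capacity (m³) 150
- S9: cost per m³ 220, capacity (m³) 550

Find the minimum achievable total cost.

Use providers in increasing cost order.
SV at 40: take all 400 m³ ; 1500 still needed.
S28 at 70: take all 500 m³ ; 1000 still needed.
SY at 110: take all 350 m³ ; 650 still needed.
Take 150 from S19 at 170 ; need 500 more.
S9 at 220: take 500 of its 550 ; requirement met.
SJ: unused.
Cost = 400×40 + 500×70 + 350×110 + 150×170 + 500×220 = 225000.

225000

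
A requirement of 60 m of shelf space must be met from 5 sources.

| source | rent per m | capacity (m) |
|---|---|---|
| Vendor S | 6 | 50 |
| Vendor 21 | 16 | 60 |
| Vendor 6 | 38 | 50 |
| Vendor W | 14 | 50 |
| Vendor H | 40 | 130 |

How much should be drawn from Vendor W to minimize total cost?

10

Fill from the cheapest source first.
Vendor S at 6: take all 50 m ; 10 still needed.
Vendor W at 14: take 10 of its 50 ; requirement met.
Vendor 21, Vendor 6, Vendor H: unused.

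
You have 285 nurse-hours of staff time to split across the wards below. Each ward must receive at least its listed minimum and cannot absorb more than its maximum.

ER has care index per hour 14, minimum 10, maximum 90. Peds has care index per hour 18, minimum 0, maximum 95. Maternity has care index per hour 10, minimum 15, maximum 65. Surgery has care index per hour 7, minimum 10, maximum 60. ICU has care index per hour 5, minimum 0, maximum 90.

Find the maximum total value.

Meeting every minimum uses 10+0+15+10+0 = 35 nurse-hours, leaving 250.
Order the wards by care index per hour: Peds 18 > ER 14 > Maternity 10 > Surgery 7 > ICU 5.
Peds takes 95 more to reach its cap of 95 ; 155 left.
ER takes 80 more to reach its cap of 90 ; 75 left.
Maternity: +50 to 65 (cap) ; 25 left.
Surgery: +25 (room for 50) → 35. Pool exhausted.
Total = 14×90 + 18×95 + 10×65 + 7×35 = 3865.

3865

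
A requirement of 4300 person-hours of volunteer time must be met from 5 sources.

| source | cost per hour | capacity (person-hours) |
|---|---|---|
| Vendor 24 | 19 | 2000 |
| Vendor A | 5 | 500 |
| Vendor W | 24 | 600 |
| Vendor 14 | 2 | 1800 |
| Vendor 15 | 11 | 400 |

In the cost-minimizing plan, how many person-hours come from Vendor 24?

Fill from the cheapest source first.
Take 1800 from Vendor 14 at 2 ; need 2500 more.
Vendor A at 5: take all 500 person-hours ; 2000 still needed.
Take 400 from Vendor 15 at 11 ; need 1600 more.
Take 1600 from Vendor 24 at 19 to finish.
Vendor W: unused.

1600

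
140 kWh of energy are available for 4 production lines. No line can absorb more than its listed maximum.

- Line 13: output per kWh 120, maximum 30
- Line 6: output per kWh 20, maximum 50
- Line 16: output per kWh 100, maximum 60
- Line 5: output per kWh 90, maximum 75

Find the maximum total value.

Order the production lines by output per kWh: Line 13 120 > Line 16 100 > Line 5 90 > Line 6 20.
Line 13 takes 30 to reach its cap of 30 → 110 left.
Line 16 takes 60 to reach its cap of 60 → 50 left.
Line 5 has room for 75 but only 50 remain, so it gets 50.
Total = 120×30 + 100×60 + 90×50 = 14100.

14100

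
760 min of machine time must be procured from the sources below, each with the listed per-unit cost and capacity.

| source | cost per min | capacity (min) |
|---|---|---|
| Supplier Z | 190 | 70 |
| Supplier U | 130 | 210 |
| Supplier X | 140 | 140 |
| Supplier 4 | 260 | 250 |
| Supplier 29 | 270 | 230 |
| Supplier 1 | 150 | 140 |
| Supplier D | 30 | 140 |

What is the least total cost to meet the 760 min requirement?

Cheapest first:
Take 140 from Supplier D at 30 ; need 620 more.
Supplier U (130): use full 210 ; 410 min to go.
Supplier X (140): use full 140 ; 270 min to go.
Supplier 1 at 150: take all 140 min ; 130 still needed.
Supplier Z (190): use full 70 ; 60 min to go.
Supplier 4 at 260: take 60 of its 250 ; requirement met.
Supplier 29: unused.
Cost = 140×30 + 210×130 + 140×140 + 140×150 + 70×190 + 60×260 = 101000.

101000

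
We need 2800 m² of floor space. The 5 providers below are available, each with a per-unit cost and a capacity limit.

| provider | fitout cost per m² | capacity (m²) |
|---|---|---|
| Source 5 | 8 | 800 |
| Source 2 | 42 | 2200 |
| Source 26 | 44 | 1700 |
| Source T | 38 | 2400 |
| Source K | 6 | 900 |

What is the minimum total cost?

Fill from the cheapest provider first.
Take 900 from Source K at 6 ; need 1900 more.
Take 800 from Source 5 at 8 ; need 1100 more.
Take 1100 from Source T at 38 to finish.
Source 2, Source 26: unused.
Cost = 900×6 + 800×8 + 1100×38 = 53600.

53600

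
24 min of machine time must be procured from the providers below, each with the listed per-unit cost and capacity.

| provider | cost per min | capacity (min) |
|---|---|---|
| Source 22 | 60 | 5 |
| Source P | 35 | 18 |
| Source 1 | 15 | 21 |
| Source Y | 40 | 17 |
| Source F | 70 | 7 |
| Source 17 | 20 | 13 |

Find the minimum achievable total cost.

375

Fill from the cheapest provider first.
Take 21 from Source 1 at 15 → need 3 more.
Source 17 at 20: take 3 of its 13 → requirement met.
Source P, Source Y, Source 22, Source F: unused.
Cost = 21×15 + 3×20 = 375.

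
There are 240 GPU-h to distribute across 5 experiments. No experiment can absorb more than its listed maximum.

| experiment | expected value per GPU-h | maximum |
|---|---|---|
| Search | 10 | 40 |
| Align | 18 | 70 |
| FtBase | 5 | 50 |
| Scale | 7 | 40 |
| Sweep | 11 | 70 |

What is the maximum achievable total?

2810

Rank by expected value per GPU-h: Align 18 > Sweep 11 > Search 10 > Scale 7 > FtBase 5.
Align takes 70 to reach its cap of 70 ; 170 left.
Sweep: +70 to 70 (cap) ; 100 left.
Search: +40 to 40 (cap) ; 60 left.
Scale takes 40 to reach its cap of 40 ; 20 left.
FtBase has room for 50 but only 20 remain, so it gets 20.
Total = 10×40 + 18×70 + 5×20 + 7×40 + 11×70 = 2810.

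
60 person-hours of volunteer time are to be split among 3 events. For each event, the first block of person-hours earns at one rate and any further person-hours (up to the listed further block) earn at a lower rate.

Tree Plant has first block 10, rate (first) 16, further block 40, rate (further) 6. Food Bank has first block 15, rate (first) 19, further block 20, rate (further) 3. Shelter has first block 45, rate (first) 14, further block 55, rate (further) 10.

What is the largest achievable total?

935

Rank every tier by rate: Food Bank/T1 19 > Tree Plant/T1 16 > Shelter/T1 14 > Shelter/T2 10 > Tree Plant/T2 6 > Food Bank/T2 3.
Food Bank/T1 (19): +15 → 45 left.
Tree Plant T1 at 16: fill all 10 → 35 left.
Shelter/T1: +35 of 45 at 14; pool empty.
Total = 19×15 + 16×10 + 14×35 = 935.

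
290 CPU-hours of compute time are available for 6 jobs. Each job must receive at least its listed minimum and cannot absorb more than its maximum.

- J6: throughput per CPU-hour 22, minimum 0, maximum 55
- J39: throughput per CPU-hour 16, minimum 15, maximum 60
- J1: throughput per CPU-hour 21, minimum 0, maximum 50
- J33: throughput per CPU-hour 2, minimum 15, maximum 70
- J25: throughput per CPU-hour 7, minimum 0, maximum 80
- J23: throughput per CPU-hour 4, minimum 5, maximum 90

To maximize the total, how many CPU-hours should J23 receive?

30

Meeting every minimum uses 0+15+0+15+0+5 = 35 CPU-hours, leaving 255.
Order the jobs by throughput per CPU-hour: J6 22 > J1 21 > J39 16 > J25 7 > J23 4 > J33 2.
J6: +55 to 55 (cap) → 200 left.
J1: +50 to 50 (cap) → 150 left.
Give J39 45 more to hit its cap of 60 → 105 left.
Give J25 80 more to hit its cap of 80 → 25 left.
J23 has room for 85 more but only 25 remain, so it gets 30.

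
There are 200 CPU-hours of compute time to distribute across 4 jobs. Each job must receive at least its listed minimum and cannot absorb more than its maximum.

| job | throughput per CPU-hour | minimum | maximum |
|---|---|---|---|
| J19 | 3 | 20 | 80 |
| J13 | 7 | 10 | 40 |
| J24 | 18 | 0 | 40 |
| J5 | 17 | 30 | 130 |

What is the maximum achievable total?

3060

Meeting every minimum uses 20+10+0+30 = 60 CPU-hours, leaving 140.
Rank by throughput per CPU-hour: J24 18 > J5 17 > J13 7 > J19 3.
Give J24 40 more to hit its cap of 40 → 100 left.
Give J5 100 more to hit its cap of 130 → 0 left.
Total = 3×20 + 7×10 + 18×40 + 17×130 = 3060.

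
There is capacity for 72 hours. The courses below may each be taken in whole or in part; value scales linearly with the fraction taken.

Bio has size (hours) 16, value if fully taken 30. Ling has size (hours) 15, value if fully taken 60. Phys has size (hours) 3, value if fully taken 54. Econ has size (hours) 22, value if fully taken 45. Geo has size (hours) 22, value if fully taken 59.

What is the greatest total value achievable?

236.75

Best value per unit of size first: Phys 54/3≈18, Ling 60/15≈4, Geo 59/22≈2.68, Econ 45/22≈2.05, Bio 30/16≈1.88.
All 3 hours of Phys fit (value 54) ; 69 remain.
All 15 hours of Ling fit (value 60) ; 54 remain.
All 22 hours of Geo fit (value 59) ; 32 remain.
Econ: take in full, 22 hours for value 45 ; 10 left.
Only 10 hours remain; take 10/16 of Bio for value 30×10/16 = 18.75.
Total value = 236.75.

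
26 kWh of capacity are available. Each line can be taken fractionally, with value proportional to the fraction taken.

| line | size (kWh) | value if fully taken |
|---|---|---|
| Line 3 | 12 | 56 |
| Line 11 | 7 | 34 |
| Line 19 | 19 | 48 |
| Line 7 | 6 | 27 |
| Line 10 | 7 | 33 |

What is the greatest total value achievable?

Best value per unit of size first: Line 11 34/7≈4.86, Line 10 33/7≈4.71, Line 3 56/12≈4.67, Line 7 27/6≈4.5, Line 19 48/19≈2.53.
Take all of Line 11 (7 kWh, value 34) ; 19 kWh left.
Take all of Line 10 (7 kWh, value 33) ; 12 kWh left.
All 12 kWh of Line 3 fit (value 56) ; 0 remain.
Total value = 123.

123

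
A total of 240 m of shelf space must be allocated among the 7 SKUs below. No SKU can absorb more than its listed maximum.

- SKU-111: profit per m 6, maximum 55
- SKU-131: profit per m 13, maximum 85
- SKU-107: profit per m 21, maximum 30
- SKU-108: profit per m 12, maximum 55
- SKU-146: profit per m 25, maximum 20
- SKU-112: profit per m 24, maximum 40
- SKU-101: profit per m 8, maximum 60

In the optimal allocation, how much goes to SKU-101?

10

Order the SKUs by profit per m: SKU-146 25 > SKU-112 24 > SKU-107 21 > SKU-131 13 > SKU-108 12 > SKU-101 8 > SKU-111 6.
SKU-146 takes 20 to reach its cap of 20 → 220 left.
SKU-112 takes 40 to reach its cap of 40 → 180 left.
SKU-107 takes 30 to reach its cap of 30 → 150 left.
Give SKU-131 85 to hit its cap of 85 → 65 left.
SKU-108 takes 55 to reach its cap of 55 → 10 left.
SKU-101: +10 (room for 60) → 10. Pool exhausted.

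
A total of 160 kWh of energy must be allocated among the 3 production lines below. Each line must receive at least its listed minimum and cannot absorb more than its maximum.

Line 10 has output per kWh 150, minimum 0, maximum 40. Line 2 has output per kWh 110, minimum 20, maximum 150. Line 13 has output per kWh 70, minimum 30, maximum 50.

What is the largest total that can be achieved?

18000

Meeting every minimum uses 0+20+30 = 50 kWh, leaving 110.
Order the production lines by output per kWh: Line 10 150 > Line 2 110 > Line 13 70.
Line 10 takes 40 more to reach its cap of 40 ; 70 left.
Line 2 has room for 130 more but only 70 remain, so it gets 90.
Total = 150×40 + 110×90 + 70×30 = 18000.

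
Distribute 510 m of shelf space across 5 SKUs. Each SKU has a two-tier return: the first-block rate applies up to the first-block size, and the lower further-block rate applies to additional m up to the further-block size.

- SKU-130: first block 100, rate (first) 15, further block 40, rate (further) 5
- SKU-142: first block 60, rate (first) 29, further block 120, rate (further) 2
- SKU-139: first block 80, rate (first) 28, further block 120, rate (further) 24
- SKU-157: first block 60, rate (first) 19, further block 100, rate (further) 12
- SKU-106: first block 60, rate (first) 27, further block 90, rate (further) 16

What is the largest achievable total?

Order all 10 blocks by rate: SKU-142/first 29 > SKU-139/first 28 > SKU-106/first 27 > SKU-139/second 24 > SKU-157/first 19 > SKU-106/second 16 > SKU-130/first 15 > SKU-157/second 12 > SKU-130/second 5 > SKU-142/second 2.
SKU-142 first at 29: fill all 60 → 450 left.
SKU-139/first (28): +80 → 370 left.
SKU-106/first (27): +60 → 310 left.
Fill SKU-139 second block (120 at 24) → 190 left.
SKU-157 first at 19: fill all 60 → 130 left.
Fill SKU-106 second block (90 at 16) → 40 left.
SKU-130 first at 15: only 40 left, fill 40.
Total = 29×60 + 28×80 + 27×60 + 24×120 + 19×60 + 16×90 + 15×40 = 11660.

11660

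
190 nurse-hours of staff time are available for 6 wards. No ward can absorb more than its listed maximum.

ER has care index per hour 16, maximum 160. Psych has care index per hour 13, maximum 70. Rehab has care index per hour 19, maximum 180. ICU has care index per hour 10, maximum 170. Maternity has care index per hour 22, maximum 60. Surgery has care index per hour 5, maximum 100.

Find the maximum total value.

Rank by care index per hour: Maternity 22 > Rehab 19 > ER 16 > Psych 13 > ICU 10 > Surgery 5.
Give Maternity 60 to hit its cap of 60 → 130 left.
Rehab: +130 (room for 180) → 130. Pool exhausted.
Total = 19×130 + 22×60 = 3790.

3790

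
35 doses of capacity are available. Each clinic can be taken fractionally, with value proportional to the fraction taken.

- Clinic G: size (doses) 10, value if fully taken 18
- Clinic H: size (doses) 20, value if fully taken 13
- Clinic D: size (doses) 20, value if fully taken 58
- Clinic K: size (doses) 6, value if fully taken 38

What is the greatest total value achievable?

Sort by value density: Clinic K 38/6≈6.33, Clinic D 58/20≈2.9, Clinic G 18/10≈1.8, Clinic H 13/20≈0.65.
Clinic K: take in full, 6 doses for value 38 — 29 left.
Take all of Clinic D (20 doses, value 58) — 9 doses left.
Only 9 doses remain; take 9/10 of Clinic G for value 18×9/10 = 16.2.
Total value = 112.2.

112.2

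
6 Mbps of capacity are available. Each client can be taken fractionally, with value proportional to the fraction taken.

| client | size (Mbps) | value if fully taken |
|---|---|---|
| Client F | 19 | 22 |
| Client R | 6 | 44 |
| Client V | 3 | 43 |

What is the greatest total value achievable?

Best value per unit of size first: Client V 43/3≈14.3, Client R 44/6≈7.33, Client F 22/19≈1.16.
Take all of Client V (3 Mbps, value 43) → 3 Mbps left.
Fill the last 3 Mbps with part of Client R: 3/6 of it earns 22.
Total value = 65.

65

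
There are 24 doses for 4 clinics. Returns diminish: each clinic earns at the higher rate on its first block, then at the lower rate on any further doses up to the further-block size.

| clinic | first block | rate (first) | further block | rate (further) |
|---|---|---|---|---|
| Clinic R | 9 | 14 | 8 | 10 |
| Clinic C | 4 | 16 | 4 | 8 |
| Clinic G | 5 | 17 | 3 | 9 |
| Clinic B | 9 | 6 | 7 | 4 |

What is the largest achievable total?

Rank every tier by rate: Clinic G/T1 17 > Clinic C/T1 16 > Clinic R/T1 14 > Clinic R/T2 10 > Clinic G/T2 9 > Clinic C/T2 8 > Clinic B/T1 6 > Clinic B/T2 4.
Clinic G/T1 (17): +5 → 19 left.
Fill Clinic C T1 block (4 at 16) → 15 left.
Fill Clinic R T1 block (9 at 14) → 6 left.
Clinic R T2 at 10: only 6 left, fill 6.
Total = 17×5 + 16×4 + 14×9 + 10×6 = 335.

335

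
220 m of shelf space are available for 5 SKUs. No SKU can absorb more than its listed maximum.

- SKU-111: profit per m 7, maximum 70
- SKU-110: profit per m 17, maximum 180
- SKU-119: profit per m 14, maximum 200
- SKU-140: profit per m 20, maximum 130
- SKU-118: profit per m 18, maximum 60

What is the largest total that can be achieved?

Highest profit per m first: SKU-140 20 > SKU-118 18 > SKU-110 17 > SKU-119 14 > SKU-111 7.
Give SKU-140 130 to hit its cap of 130 — 90 left.
SKU-118: +60 to 60 (cap) — 30 left.
Only 30 left; SKU-110 takes them to reach 30.
Total = 17×30 + 20×130 + 18×60 = 4190.

4190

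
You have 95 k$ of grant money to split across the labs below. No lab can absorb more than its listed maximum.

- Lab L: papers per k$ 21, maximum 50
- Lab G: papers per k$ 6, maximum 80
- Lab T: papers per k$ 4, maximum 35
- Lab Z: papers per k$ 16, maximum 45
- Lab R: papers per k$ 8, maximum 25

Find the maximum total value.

Highest papers per k$ first: Lab L 21 > Lab Z 16 > Lab R 8 > Lab G 6 > Lab T 4.
Lab L takes 50 to reach its cap of 50 ; 45 left.
Give Lab Z 45 to hit its cap of 45 ; 0 left.
Total = 21×50 + 16×45 = 1770.

1770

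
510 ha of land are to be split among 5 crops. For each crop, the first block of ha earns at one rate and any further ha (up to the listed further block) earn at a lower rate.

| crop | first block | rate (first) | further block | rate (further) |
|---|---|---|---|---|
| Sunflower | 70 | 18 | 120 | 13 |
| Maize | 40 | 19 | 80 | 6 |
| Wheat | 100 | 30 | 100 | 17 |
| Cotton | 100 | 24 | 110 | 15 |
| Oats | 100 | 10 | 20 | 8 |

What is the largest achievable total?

Treat each block as its own option and order by rate: Wheat/first 30 > Cotton/first 24 > Maize/first 19 > Sunflower/first 18 > Wheat/second 17 > Cotton/second 15 > Sunflower/second 13 > Oats/first 10 > Oats/second 8 > Maize/second 6.
Wheat first at 30: fill all 100 → 410 left.
Fill Cotton first block (100 at 24) → 310 left.
Fill Maize first block (40 at 19) → 270 left.
Fill Sunflower first block (70 at 18) → 200 left.
Fill Wheat second block (100 at 17) → 100 left.
Cotton second at 15: only 100 left, fill 100.
Total = 30×100 + 24×100 + 19×40 + 18×70 + 17×100 + 15×100 = 10620.

10620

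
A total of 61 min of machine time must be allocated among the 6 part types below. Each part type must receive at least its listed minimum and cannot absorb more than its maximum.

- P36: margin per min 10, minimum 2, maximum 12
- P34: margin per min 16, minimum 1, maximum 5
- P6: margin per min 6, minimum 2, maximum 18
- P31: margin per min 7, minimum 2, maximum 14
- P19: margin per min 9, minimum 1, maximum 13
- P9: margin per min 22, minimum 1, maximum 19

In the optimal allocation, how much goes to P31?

Meeting every minimum uses 2+1+2+2+1+1 = 9 min, leaving 52.
Highest margin per min first: P9 22 > P34 16 > P36 10 > P19 9 > P31 7 > P6 6.
P9: +18 to 19 (cap) ; 34 left.
P34: +4 to 5 (cap) ; 30 left.
P36 takes 10 more to reach its cap of 12 ; 20 left.
Give P19 12 more to hit its cap of 13 ; 8 left.
P31: +8 (room for 12) → 10. Pool exhausted.

10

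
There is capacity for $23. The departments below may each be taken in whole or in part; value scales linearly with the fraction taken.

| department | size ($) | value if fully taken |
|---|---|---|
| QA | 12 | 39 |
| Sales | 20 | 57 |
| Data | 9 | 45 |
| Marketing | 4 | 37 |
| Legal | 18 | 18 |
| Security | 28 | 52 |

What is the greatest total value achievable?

114.5

Rank by value-to-size ratio: Marketing 37/4≈9.25, Data 45/9≈5, QA 39/12≈3.25, Sales 57/20≈2.85, Security 52/28≈1.86, Legal 18/18≈1.
Marketing: take in full, 4 $ for value 37 — 19 left.
All 9 $ of Data fit (value 45) — 10 remain.
Fill the last 10 $ with part of QA: 10/12 of it earns 32.5.
Total value = 114.5.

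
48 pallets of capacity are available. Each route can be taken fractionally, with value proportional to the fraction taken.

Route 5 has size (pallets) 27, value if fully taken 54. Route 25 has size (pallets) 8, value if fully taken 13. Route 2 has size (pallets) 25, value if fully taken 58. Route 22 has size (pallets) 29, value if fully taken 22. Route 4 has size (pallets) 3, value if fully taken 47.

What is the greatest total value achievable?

Rank by value-to-size ratio: Route 4 47/3≈15.7, Route 2 58/25≈2.32, Route 5 54/27≈2, Route 25 13/8≈1.62, Route 22 22/29≈0.759.
All 3 pallets of Route 4 fit (value 47) → 45 remain.
All 25 pallets of Route 2 fit (value 58) → 20 remain.
Only 20 pallets remain; take 20/27 of Route 5 for value 54×20/27 = 40.
Total value = 145.

145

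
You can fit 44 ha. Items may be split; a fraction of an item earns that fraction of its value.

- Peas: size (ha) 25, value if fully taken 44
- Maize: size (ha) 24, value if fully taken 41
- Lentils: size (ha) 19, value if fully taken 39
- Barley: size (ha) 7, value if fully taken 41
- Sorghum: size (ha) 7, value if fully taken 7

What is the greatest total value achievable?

111.68

Sort by value density: Barley 41/7≈5.86, Lentils 39/19≈2.05, Peas 44/25≈1.76, Maize 41/24≈1.71, Sorghum 7/7≈1.
Take all of Barley (7 ha, value 41) ; 37 ha left.
Take all of Lentils (19 ha, value 39) ; 18 ha left.
Only 18 ha remain; take 18/25 of Peas for value 44×18/25 = 31.68.
Total value = 111.68.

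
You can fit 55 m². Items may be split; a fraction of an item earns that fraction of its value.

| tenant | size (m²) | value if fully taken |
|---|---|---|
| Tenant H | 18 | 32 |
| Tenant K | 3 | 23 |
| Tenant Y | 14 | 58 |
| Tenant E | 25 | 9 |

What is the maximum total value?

Best value per unit of size first: Tenant K 23/3≈7.67, Tenant Y 58/14≈4.14, Tenant H 32/18≈1.78, Tenant E 9/25≈0.36.
Take all of Tenant K (3 m², value 23) ; 52 m² left.
Take all of Tenant Y (14 m², value 58) ; 38 m² left.
Take all of Tenant H (18 m², value 32) ; 20 m² left.
20 m² left: a 20/25 share of Tenant E gives 9×20/25 = 7.2.
Total value = 120.2.

120.2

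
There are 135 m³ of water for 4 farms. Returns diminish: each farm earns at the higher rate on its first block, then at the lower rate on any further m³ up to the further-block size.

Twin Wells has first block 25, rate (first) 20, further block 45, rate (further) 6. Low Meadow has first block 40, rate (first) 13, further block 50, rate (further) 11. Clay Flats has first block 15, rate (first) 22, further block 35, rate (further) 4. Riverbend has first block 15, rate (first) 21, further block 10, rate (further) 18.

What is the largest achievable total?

Order all 8 blocks by rate: Clay Flats/tier1 22 > Riverbend/tier1 21 > Twin Wells/tier1 20 > Riverbend/tier2 18 > Low Meadow/tier1 13 > Low Meadow/tier2 11 > Twin Wells/tier2 6 > Clay Flats/tier2 4.
Clay Flats/tier1 (22): +15 → 120 left.
Fill Riverbend tier1 block (15 at 21) → 105 left.
Twin Wells tier1 at 20: fill all 25 → 80 left.
Riverbend/tier2 (18): +10 → 70 left.
Low Meadow tier1 at 13: fill all 40 → 30 left.
30 remain; put them into Low Meadow tier2 at 11.
Total = 22×15 + 21×15 + 20×25 + 18×10 + 13×40 + 11×30 = 2175.

2175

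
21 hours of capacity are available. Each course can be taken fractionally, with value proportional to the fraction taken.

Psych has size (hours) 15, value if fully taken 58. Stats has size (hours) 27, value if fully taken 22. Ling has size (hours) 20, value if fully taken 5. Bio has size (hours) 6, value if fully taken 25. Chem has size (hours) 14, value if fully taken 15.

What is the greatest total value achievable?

83

Best value per unit of size first: Bio 25/6≈4.17, Psych 58/15≈3.87, Chem 15/14≈1.07, Stats 22/27≈0.815, Ling 5/20≈0.25.
Take all of Bio (6 hours, value 25) — 15 hours left.
Take all of Psych (15 hours, value 58) — 0 hours left.
Total value = 83.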